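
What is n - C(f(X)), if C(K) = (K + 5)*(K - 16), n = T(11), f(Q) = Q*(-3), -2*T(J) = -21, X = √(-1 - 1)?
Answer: 217/2 - 33*I*√2 ≈ 108.5 - 46.669*I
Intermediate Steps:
X = I*√2 (X = √(-2) = I*√2 ≈ 1.4142*I)
T(J) = 21/2 (T(J) = -½*(-21) = 21/2)
f(Q) = -3*Q
n = 21/2 ≈ 10.500
C(K) = (-16 + K)*(5 + K) (C(K) = (5 + K)*(-16 + K) = (-16 + K)*(5 + K))
n - C(f(X)) = 21/2 - (-80 + (-3*I*√2)² - (-33)*I*√2) = 21/2 - (-80 - 18 + 33*I*√2) = 21/2 - (-98 + 33*I*√2) = 21/2 + (98 - 33*I*√2) = 217/2 - 33*I*√2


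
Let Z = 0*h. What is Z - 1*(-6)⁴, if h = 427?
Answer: -1296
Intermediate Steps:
Z = 0 (Z = 0*427 = 0)
Z - 1*(-6)⁴ = 0 - 1*(-6)⁴ = 0 - 1*1296 = 0 - 1296 = -1296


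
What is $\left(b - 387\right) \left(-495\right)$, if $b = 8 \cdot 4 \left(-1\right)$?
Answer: $207405$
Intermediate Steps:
$b = -32$ ($b = 32 \left(-1\right) = -32$)
$\left(b - 387\right) \left(-495\right) = \left(-32 - 387\right) \left(-495\right) = \left(-419\right) \left(-495\right) = 207405$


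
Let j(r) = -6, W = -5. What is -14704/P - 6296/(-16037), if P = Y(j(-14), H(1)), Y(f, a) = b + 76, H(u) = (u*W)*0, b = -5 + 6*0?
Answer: -235361032/1138627 ≈ -206.71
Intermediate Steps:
b = -5 (b = -5 + 0 = -5)
H(u) = 0 (H(u) = (u*(-5))*0 = -5*u*0 = 0)
Y(f, a) = 71 (Y(f, a) = -5 + 76 = 71)
P = 71
-14704/P - 6296/(-16037) = -14704/71 - 6296/(-16037) = -14704*1/71 - 6296*(-1/16037) = -14704/71 + 6296/16037 = -235361032/1138627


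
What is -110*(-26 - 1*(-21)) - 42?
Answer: 508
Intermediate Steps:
-110*(-26 - 1*(-21)) - 42 = -110*(-26 + 21) - 42 = -110*(-5) - 42 = 550 - 42 = 508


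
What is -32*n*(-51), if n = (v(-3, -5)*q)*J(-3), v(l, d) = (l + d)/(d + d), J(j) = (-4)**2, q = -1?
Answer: -104448/5 ≈ -20890.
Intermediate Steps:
J(j) = 16
v(l, d) = (d + l)/(2*d) (v(l, d) = (d + l)/((2*d)) = (d + l)*(1/(2*d)) = (d + l)/(2*d))
n = -64/5 (n = (((1/2)*(-5 - 3)/(-5))*(-1))*16 = (((1/2)*(-1/5)*(-8))*(-1))*16 = ((4/5)*(-1))*16 = -4/5*16 = -64/5 ≈ -12.800)
-32*n*(-51) = -32*(-64/5)*(-51) = (2048/5)*(-51) = -104448/5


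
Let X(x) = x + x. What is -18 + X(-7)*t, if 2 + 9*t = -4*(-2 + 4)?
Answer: -22/9 ≈ -2.4444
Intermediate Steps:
t = -10/9 (t = -2/9 + (-4*(-2 + 4))/9 = -2/9 + (-4*2)/9 = -2/9 + (⅑)*(-8) = -2/9 - 8/9 = -10/9 ≈ -1.1111)
X(x) = 2*x
-18 + X(-7)*t = -18 + (2*(-7))*(-10/9) = -18 - 14*(-10/9) = -18 + 140/9 = -22/9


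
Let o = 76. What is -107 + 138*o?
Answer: 10381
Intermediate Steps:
-107 + 138*o = -107 + 138*76 = -107 + 10488 = 10381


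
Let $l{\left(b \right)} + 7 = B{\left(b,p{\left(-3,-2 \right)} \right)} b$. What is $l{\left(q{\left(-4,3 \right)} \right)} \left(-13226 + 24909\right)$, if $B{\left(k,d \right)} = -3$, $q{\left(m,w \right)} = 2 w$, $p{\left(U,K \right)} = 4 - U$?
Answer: $-292075$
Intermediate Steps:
$l{\left(b \right)} = -7 - 3 b$
$l{\left(q{\left(-4,3 \right)} \right)} \left(-13226 + 24909\right) = \left(-7 - 3 \cdot 2 \cdot 3\right) \left(-13226 + 24909\right) = \left(-7 - 18\right) 11683 = \left(-25\right) 11683 = -292075$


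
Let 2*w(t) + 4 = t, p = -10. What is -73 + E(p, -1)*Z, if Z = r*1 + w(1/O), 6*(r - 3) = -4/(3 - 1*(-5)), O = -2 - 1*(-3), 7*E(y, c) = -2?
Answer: -3083/42 ≈ -73.405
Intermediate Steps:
E(y, c) = -2/7 (E(y, c) = (⅐)*(-2) = -2/7)
O = 1 (O = -2 + 3 = 1)
r = 35/12 (r = 3 + (-4/(3 - 1*(-5)))/6 = 3 + (-4/(3 + 5))/6 = 3 + (-4/8)/6 = 3 + (-4*⅛)/6 = 3 + (⅙)*(-½) = 3 - 1/12 = 35/12 ≈ 2.9167)
w(t) = -2 + t/2
Z = 17/12 (Z = (35/12)*1 + (-2 + (½)/1) = 35/12 + (-2 + (½)*1) = 35/12 + (-2 + ½) = 35/12 - 3/2 = 17/12 ≈ 1.4167)
-73 + E(p, -1)*Z = -73 - 2/7*17/12 = -73 - 17/42 = -3083/42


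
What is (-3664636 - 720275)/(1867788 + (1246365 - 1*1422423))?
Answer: -1461637/563910 ≈ -2.5920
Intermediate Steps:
(-3664636 - 720275)/(1867788 + (1246365 - 1*1422423)) = -4384911/(1867788 + (1246365 - 1422423)) = -4384911/(1867788 - 176058) = -4384911/1691730 = -4384911*1/1691730 = -1461637/563910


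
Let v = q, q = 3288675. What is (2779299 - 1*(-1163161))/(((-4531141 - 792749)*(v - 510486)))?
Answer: -394246/1479077263521 ≈ -2.6655e-7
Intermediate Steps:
v = 3288675
(2779299 - 1*(-1163161))/(((-4531141 - 792749)*(v - 510486))) = (2779299 - 1*(-1163161))/(((-4531141 - 792749)*(3288675 - 510486))) = (2779299 + 1163161)/((-5323890*2778189)) = 3942460/(-14790772635210) = 3942460*(-1/14790772635210) = -394246/1479077263521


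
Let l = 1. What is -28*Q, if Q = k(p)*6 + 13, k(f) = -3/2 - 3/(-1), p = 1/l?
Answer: -616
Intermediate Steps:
p = 1 (p = 1/1 = 1)
k(f) = 3/2 (k(f) = -3*1/2 - 3*(-1) = -3/2 + 3 = 3/2)
Q = 22 (Q = (3/2)*6 + 13 = 9 + 13 = 22)
-28*Q = -28*22 = -616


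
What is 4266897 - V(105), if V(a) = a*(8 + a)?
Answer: 4255032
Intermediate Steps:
4266897 - V(105) = 4266897 - 105*(8 + 105) = 4266897 - 105*113 = 4266897 - 1*11865 = 4266897 - 11865 = 4255032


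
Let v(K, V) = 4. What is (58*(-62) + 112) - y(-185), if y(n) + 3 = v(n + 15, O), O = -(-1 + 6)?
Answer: -3485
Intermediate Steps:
O = -5 (O = -1*5 = -5)
y(n) = 1 (y(n) = -3 + 4 = 1)
(58*(-62) + 112) - y(-185) = (58*(-62) + 112) - 1*1 = (-3596 + 112) - 1 = -3484 - 1 = -3485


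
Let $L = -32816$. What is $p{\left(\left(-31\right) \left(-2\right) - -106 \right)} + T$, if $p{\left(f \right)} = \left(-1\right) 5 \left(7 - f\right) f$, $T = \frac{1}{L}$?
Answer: $\frac{4438035839}{32816} \approx 1.3524 \cdot 10^{5}$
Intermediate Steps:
$T = - \frac{1}{32816}$ ($T = \frac{1}{-32816} = - \frac{1}{32816} \approx -3.0473 \cdot 10^{-5}$)
$p{\left(f \right)} = f \left(-35 + 5 f\right)$ ($p{\left(f \right)} = - 5 \left(7 - f\right) f = \left(-35 + 5 f\right) f = f \left(-35 + 5 f\right)$)
$p{\left(\left(-31\right) \left(-2\right) - -106 \right)} + T = 5 \left(\left(-31\right) \left(-2\right) - -106\right) \left(-7 - -168\right) - \frac{1}{32816} = 5 \left(62 + 106\right) \left(-7 + \left(62 + 106\right)\right) - \frac{1}{32816} = 5 \cdot 168 \left(-7 + 168\right) - \frac{1}{32816} = 5 \cdot 168 \cdot 161 - \frac{1}{32816} = 135240 - \frac{1}{32816} = \frac{4438035839}{32816}$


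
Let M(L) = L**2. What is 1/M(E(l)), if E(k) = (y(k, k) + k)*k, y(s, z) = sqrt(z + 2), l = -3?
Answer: 2/225 + I/150 ≈ 0.0088889 + 0.0066667*I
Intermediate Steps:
y(s, z) = sqrt(2 + z)
E(k) = k*(k + sqrt(2 + k)) (E(k) = (sqrt(2 + k) + k)*k = (k + sqrt(2 + k))*k = k*(k + sqrt(2 + k)))
1/M(E(l)) = 1/((-3*(-3 + sqrt(2 - 3)))**2) = 1/((-3*(-3 + sqrt(-1)))**2) = 1/((-3*(-3 + I))**2) = 1/((9 - 3*I)**2) = (9 - 3*I)**(-2)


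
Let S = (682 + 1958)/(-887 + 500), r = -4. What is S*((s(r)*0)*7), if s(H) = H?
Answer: 0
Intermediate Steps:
S = -880/129 (S = 2640/(-387) = 2640*(-1/387) = -880/129 ≈ -6.8217)
S*((s(r)*0)*7) = -880*(-4*0)*7/129 = -0*7 = -880/129*0 = 0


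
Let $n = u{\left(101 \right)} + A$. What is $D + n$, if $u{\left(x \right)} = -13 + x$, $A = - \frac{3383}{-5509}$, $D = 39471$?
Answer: $\frac{217933914}{5509} \approx 39560.0$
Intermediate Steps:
$A = \frac{3383}{5509}$ ($A = \left(-3383\right) \left(- \frac{1}{5509}\right) = \frac{3383}{5509} \approx 0.61409$)
$n = \frac{488175}{5509}$ ($n = \left(-13 + 101\right) + \frac{3383}{5509} = 88 + \frac{3383}{5509} = \frac{488175}{5509} \approx 88.614$)
$D + n = 39471 + \frac{488175}{5509} = \frac{217933914}{5509}$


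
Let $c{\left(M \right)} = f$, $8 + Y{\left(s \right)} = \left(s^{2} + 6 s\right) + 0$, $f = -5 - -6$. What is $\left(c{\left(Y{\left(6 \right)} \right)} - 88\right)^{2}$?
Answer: $7569$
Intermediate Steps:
$f = 1$ ($f = -5 + 6 = 1$)
$Y{\left(s \right)} = -8 + s^{2} + 6 s$ ($Y{\left(s \right)} = -8 + \left(\left(s^{2} + 6 s\right) + 0\right) = -8 + \left(s^{2} + 6 s\right) = -8 + s^{2} + 6 s$)
$c{\left(M \right)} = 1$
$\left(c{\left(Y{\left(6 \right)} \right)} - 88\right)^{2} = \left(1 - 88\right)^{2} = \left(-87\right)^{2} = 7569$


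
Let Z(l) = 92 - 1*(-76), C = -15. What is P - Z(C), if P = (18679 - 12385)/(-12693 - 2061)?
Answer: -414161/2459 ≈ -168.43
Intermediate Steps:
Z(l) = 168 (Z(l) = 92 + 76 = 168)
P = -1049/2459 (P = 6294/(-14754) = 6294*(-1/14754) = -1049/2459 ≈ -0.42660)
P - Z(C) = -1049/2459 - 1*168 = -1049/2459 - 168 = -414161/2459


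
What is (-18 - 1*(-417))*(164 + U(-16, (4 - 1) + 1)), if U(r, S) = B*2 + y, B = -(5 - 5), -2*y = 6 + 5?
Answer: 126483/2 ≈ 63242.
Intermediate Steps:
y = -11/2 (y = -(6 + 5)/2 = -½*11 = -11/2 ≈ -5.5000)
B = 0 (B = -1*0 = 0)
U(r, S) = -11/2 (U(r, S) = 0*2 - 11/2 = 0 - 11/2 = -11/2)
(-18 - 1*(-417))*(164 + U(-16, (4 - 1) + 1)) = (-18 - 1*(-417))*(164 - 11/2) = (-18 + 417)*(317/2) = 399*(317/2) = 126483/2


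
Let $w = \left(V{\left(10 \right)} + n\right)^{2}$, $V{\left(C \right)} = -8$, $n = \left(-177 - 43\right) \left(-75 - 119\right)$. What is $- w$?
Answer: $-1820899584$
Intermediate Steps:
$n = 42680$ ($n = \left(-220\right) \left(-194\right) = 42680$)
$w = 1820899584$ ($w = \left(-8 + 42680\right)^{2} = 42672^{2} = 1820899584$)
$- w = \left(-1\right) 1820899584 = -1820899584$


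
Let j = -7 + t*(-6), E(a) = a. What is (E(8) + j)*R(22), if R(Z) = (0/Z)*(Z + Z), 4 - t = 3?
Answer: 0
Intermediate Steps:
t = 1 (t = 4 - 1*3 = 4 - 3 = 1)
R(Z) = 0 (R(Z) = 0*(2*Z) = 0)
j = -13 (j = -7 + 1*(-6) = -7 - 6 = -13)
(E(8) + j)*R(22) = (8 - 13)*0 = -5*0 = 0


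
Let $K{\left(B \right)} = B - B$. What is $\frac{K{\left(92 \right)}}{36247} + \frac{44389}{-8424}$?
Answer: $- \frac{44389}{8424} \approx -5.2693$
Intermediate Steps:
$K{\left(B \right)} = 0$
$\frac{K{\left(92 \right)}}{36247} + \frac{44389}{-8424} = \frac{0}{36247} + \frac{44389}{-8424} = 0 \cdot \frac{1}{36247} + 44389 \left(- \frac{1}{8424}\right) = 0 - \frac{44389}{8424} = - \frac{44389}{8424}$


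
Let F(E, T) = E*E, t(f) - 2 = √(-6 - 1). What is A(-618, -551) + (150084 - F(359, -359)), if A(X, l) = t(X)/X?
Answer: 6551726/309 - I*√7/618 ≈ 21203.0 - 0.0042811*I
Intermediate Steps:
t(f) = 2 + I*√7 (t(f) = 2 + √(-6 - 1) = 2 + √(-7) = 2 + I*√7)
F(E, T) = E²
A(X, l) = (2 + I*√7)/X
A(-618, -551) + (150084 - F(359, -359)) = (2 + I*√7)/(-618) + (150084 - 1*359²) = -(2 + I*√7)/618 + (150084 - 1*128881) = (-1/309 - I*√7/618) + (150084 - 128881) = (-1/309 - I*√7/618) + 21203 = 6551726/309 - I*√7/618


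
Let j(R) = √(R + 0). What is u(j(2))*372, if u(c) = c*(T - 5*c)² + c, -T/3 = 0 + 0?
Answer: 18972*√2 ≈ 26830.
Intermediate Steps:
T = 0 (T = -3*(0 + 0) = -3*0 = 0)
j(R) = √R
u(c) = c + 25*c³ (u(c) = c*(0 - 5*c)² + c = c*(-5*c)² + c = c*(25*c²) + c = 25*c³ + c = c + 25*c³)
u(j(2))*372 = (√2 + 25*(√2)³)*372 = (√2 + 25*(2*√2))*372 = (√2 + 50*√2)*372 = (51*√2)*372 = 18972*√2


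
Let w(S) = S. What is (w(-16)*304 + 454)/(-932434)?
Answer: 2205/466217 ≈ 0.0047296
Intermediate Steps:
(w(-16)*304 + 454)/(-932434) = (-16*304 + 454)/(-932434) = (-4864 + 454)*(-1/932434) = -4410*(-1/932434) = 2205/466217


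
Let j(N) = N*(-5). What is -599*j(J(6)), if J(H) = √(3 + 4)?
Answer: 2995*√7 ≈ 7924.0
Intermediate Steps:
J(H) = √7
j(N) = -5*N
-599*j(J(6)) = -(-2995)*√7 = 2995*√7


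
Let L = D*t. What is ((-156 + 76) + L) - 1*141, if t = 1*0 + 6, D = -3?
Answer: -239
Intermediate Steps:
t = 6 (t = 0 + 6 = 6)
L = -18 (L = -3*6 = -18)
((-156 + 76) + L) - 1*141 = ((-156 + 76) - 18) - 1*141 = (-80 - 18) - 141 = -98 - 141 = -239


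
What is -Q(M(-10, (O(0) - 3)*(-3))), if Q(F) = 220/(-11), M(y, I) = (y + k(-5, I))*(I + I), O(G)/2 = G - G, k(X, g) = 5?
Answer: 20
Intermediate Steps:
O(G) = 0 (O(G) = 2*(G - G) = 2*0 = 0)
M(y, I) = 2*I*(5 + y) (M(y, I) = (y + 5)*(I + I) = (5 + y)*(2*I) = 2*I*(5 + y))
Q(F) = -20 (Q(F) = 220*(-1/11) = -20)
-Q(M(-10, (O(0) - 3)*(-3))) = -1*(-20) = 20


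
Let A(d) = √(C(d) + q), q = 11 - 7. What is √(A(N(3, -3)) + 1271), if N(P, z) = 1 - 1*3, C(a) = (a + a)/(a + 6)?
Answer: √(1271 + √3) ≈ 35.675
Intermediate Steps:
C(a) = 2*a/(6 + a) (C(a) = (2*a)/(6 + a) = 2*a/(6 + a))
q = 4
N(P, z) = -2 (N(P, z) = 1 - 3 = -2)
A(d) = √(4 + 2*d/(6 + d)) (A(d) = √(2*d/(6 + d) + 4) = √(4 + 2*d/(6 + d)))
√(A(N(3, -3)) + 1271) = √(√6*√((4 - 2)/(6 - 2)) + 1271) = √(√6*√(2/4) + 1271) = √(√6*√((¼)*2) + 1271) = √(√6*√(½) + 1271) = √(√6*(√2/2) + 1271) = √(√3 + 1271) = √(1271 + √3)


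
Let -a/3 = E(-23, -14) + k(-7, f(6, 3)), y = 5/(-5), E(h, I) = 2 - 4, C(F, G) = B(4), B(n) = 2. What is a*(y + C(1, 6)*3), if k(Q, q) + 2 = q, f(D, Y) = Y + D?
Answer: -75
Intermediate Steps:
C(F, G) = 2
f(D, Y) = D + Y
E(h, I) = -2
k(Q, q) = -2 + q
y = -1 (y = 5*(-⅕) = -1)
a = -15 (a = -3*(-2 + (-2 + (6 + 3))) = -3*(-2 + (-2 + 9)) = -3*(-2 + 7) = -3*5 = -15)
a*(y + C(1, 6)*3) = -15*(-1 + 2*3) = -15*(-1 + 6) = -15*5 = -75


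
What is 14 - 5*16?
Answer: -66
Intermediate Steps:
14 - 5*16 = 14 - 80 = -66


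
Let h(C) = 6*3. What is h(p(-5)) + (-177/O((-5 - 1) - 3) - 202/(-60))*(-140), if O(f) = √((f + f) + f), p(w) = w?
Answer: -1360/3 - 8260*I*√3/3 ≈ -453.33 - 4768.9*I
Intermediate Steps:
h(C) = 18
O(f) = √3*√f (O(f) = √(2*f + f) = √(3*f) = √3*√f)
h(p(-5)) + (-177/O((-5 - 1) - 3) - 202/(-60))*(-140) = 18 + (-177*√3/(3*√((-5 - 1) - 3)) - 202/(-60))*(-140) = 18 + (-177*√3/(3*√(-6 - 3)) - 202*(-1/60))*(-140) = 18 + (-177*(-I*√3/9) + 101/30)*(-140) = 18 + (-(-59)*I*√3/3 + 101/30)*(-140) = 18 + (59*I*√3/3 + 101/30)*(-140) = 18 + (101/30 + 59*I*√3/3)*(-140) = 18 + (-1414/3 - 8260*I*√3/3) = -1360/3 - 8260*I*√3/3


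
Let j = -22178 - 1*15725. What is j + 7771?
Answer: -30132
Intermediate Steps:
j = -37903 (j = -22178 - 15725 = -37903)
j + 7771 = -37903 + 7771 = -30132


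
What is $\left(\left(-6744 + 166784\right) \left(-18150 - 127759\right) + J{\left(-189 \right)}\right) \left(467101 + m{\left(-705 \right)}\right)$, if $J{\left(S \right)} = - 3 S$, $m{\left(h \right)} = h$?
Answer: $-10890941624752028$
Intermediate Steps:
$\left(\left(-6744 + 166784\right) \left(-18150 - 127759\right) + J{\left(-189 \right)}\right) \left(467101 + m{\left(-705 \right)}\right) = \left(\left(-6744 + 166784\right) \left(-18150 - 127759\right) - -567\right) \left(467101 - 705\right) = \left(160040 \left(-145909\right) + 567\right) 466396 = \left(-23351276360 + 567\right) 466396 = \left(-23351275793\right) 466396 = -10890941624752028$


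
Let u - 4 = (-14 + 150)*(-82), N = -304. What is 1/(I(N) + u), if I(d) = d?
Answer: -1/11452 ≈ -8.7321e-5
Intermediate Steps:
u = -11148 (u = 4 + (-14 + 150)*(-82) = 4 + 136*(-82) = 4 - 11152 = -11148)
1/(I(N) + u) = 1/(-304 - 11148) = 1/(-11452) = -1/11452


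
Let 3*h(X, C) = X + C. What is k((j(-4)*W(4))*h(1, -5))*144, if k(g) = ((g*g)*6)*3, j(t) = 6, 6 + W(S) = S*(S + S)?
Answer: 112140288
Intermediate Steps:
h(X, C) = C/3 + X/3 (h(X, C) = (X + C)/3 = (C + X)/3 = C/3 + X/3)
W(S) = -6 + 2*S² (W(S) = -6 + S*(S + S) = -6 + S*(2*S) = -6 + 2*S²)
k(g) = 18*g² (k(g) = (g²*6)*3 = (6*g²)*3 = 18*g²)
k((j(-4)*W(4))*h(1, -5))*144 = (18*((6*(-6 + 2*4²))*((⅓)*(-5) + (⅓)*1))²)*144 = (18*((6*(-6 + 2*16))*(-5/3 + ⅓))²)*144 = (18*((6*(-6 + 32))*(-4/3))²)*144 = (18*((6*26)*(-4/3))²)*144 = (18*(156*(-4/3))²)*144 = (18*(-208)²)*144 = (18*43264)*144 = 778752*144 = 112140288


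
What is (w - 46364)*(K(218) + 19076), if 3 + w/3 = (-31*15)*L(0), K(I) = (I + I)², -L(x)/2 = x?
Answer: -9699933156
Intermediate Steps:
L(x) = -2*x
K(I) = 4*I² (K(I) = (2*I)² = 4*I²)
w = -9 (w = -9 + 3*((-31*15)*(-2*0)) = -9 + 3*(-465*0) = -9 + 3*0 = -9 + 0 = -9)
(w - 46364)*(K(218) + 19076) = (-9 - 46364)*(4*218² + 19076) = -46373*(4*47524 + 19076) = -46373*(190096 + 19076) = -46373*209172 = -9699933156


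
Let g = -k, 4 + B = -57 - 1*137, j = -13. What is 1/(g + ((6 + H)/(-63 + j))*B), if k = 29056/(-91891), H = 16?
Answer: 1745929/100621363 ≈ 0.017351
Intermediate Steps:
k = -29056/91891 (k = 29056*(-1/91891) = -29056/91891 ≈ -0.31620)
B = -198 (B = -4 + (-57 - 1*137) = -4 + (-57 - 137) = -4 - 194 = -198)
g = 29056/91891 (g = -1*(-29056/91891) = 29056/91891 ≈ 0.31620)
1/(g + ((6 + H)/(-63 + j))*B) = 1/(29056/91891 + ((6 + 16)/(-63 - 13))*(-198)) = 1/(29056/91891 + (22/(-76))*(-198)) = 1/(29056/91891 + (22*(-1/76))*(-198)) = 1/(29056/91891 - 11/38*(-198)) = 1/(29056/91891 + 1089/19) = 1/(100621363/1745929) = 1745929/100621363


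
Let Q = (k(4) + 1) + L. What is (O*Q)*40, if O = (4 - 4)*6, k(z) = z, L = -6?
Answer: 0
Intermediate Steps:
O = 0 (O = 0*6 = 0)
Q = -1 (Q = (4 + 1) - 6 = 5 - 6 = -1)
(O*Q)*40 = (0*(-1))*40 = 0*40 = 0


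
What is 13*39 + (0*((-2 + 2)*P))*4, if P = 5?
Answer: 507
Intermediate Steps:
13*39 + (0*((-2 + 2)*P))*4 = 13*39 + (0*((-2 + 2)*5))*4 = 507 + (0*(0*5))*4 = 507 + (0*0)*4 = 507 + 0*4 = 507 + 0 = 507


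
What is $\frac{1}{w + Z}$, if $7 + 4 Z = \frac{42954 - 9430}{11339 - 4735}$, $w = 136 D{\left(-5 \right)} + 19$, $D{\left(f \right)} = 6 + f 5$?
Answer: $- \frac{1651}{4235609} \approx -0.00038979$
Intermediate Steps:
$D{\left(f \right)} = 6 + 5 f$
$w = -2565$ ($w = 136 \left(6 + 5 \left(-5\right)\right) + 19 = 136 \left(6 - 25\right) + 19 = 136 \left(-19\right) + 19 = -2584 + 19 = -2565$)
$Z = - \frac{794}{1651}$ ($Z = - \frac{7}{4} + \frac{\left(42954 - 9430\right) \frac{1}{11339 - 4735}}{4} = - \frac{7}{4} + \frac{33524 \cdot \frac{1}{6604}}{4} = - \frac{7}{4} + \frac{1}{4} \cdot \frac{8381}{1651} = - \frac{7}{4} + \frac{8381}{6604} = - \frac{794}{1651} \approx -0.48092$)
$\frac{1}{w + Z} = \frac{1}{-2565 - \frac{794}{1651}} = \frac{1}{- \frac{4235609}{1651}} = - \frac{1651}{4235609}$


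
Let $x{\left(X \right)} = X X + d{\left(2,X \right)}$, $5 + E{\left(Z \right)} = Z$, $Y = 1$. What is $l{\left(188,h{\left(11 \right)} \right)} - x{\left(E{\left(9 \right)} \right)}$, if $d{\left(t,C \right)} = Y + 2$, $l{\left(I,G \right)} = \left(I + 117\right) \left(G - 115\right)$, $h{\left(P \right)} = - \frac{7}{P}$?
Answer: $- \frac{388169}{11} \approx -35288.0$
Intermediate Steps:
$l{\left(I,G \right)} = \left(-115 + G\right) \left(117 + I\right)$ ($l{\left(I,G \right)} = \left(117 + I\right) \left(-115 + G\right) = \left(-115 + G\right) \left(117 + I\right)$)
$d{\left(t,C \right)} = 3$ ($d{\left(t,C \right)} = 1 + 2 = 3$)
$E{\left(Z \right)} = -5 + Z$
$x{\left(X \right)} = 3 + X^{2}$ ($x{\left(X \right)} = X X + 3 = X^{2} + 3 = 3 + X^{2}$)
$l{\left(188,h{\left(11 \right)} \right)} - x{\left(E{\left(9 \right)} \right)} = \left(-13455 - 21620 + 117 \left(- \frac{7}{11}\right) + - \frac{7}{11} \cdot 188\right) - \left(3 + \left(-5 + 9\right)^{2}\right) = \left(-13455 - 21620 + 117 \left(\left(-7\right) \frac{1}{11}\right) + \left(-7\right) \frac{1}{11} \cdot 188\right) - \left(3 + 4^{2}\right) = \left(-13455 - 21620 + 117 \left(- \frac{7}{11}\right) - \frac{1316}{11}\right) - \left(3 + 16\right) = \left(-13455 - 21620 - \frac{819}{11} - \frac{1316}{11}\right) - 19 = - \frac{387960}{11} - 19 = - \frac{388169}{11}$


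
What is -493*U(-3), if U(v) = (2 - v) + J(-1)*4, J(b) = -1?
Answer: -493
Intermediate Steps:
U(v) = -2 - v (U(v) = (2 - v) - 1*4 = (2 - v) - 4 = -2 - v)
-493*U(-3) = -493*(-2 - 1*(-3)) = -493*(-2 + 3) = -493*1 = -493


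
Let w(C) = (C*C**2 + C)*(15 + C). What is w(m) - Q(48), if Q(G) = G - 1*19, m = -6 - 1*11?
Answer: 9831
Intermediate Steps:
m = -17 (m = -6 - 11 = -17)
w(C) = (15 + C)*(C + C**3) (w(C) = (C**3 + C)*(15 + C) = (C + C**3)*(15 + C) = (15 + C)*(C + C**3))
Q(G) = -19 + G (Q(G) = G - 19 = -19 + G)
w(m) - Q(48) = -17*(15 - 17 + (-17)**3 + 15*(-17)**2) - (-19 + 48) = -17*(15 - 17 - 4913 + 15*289) - 1*29 = -17*(15 - 17 - 4913 + 4335) - 29 = -17*(-580) - 29 = 9860 - 29 = 9831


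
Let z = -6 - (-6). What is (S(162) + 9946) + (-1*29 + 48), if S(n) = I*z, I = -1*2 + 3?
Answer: 9965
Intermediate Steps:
z = 0 (z = -6 - 1*(-6) = -6 + 6 = 0)
I = 1 (I = -2 + 3 = 1)
S(n) = 0 (S(n) = 1*0 = 0)
(S(162) + 9946) + (-1*29 + 48) = (0 + 9946) + (-1*29 + 48) = 9946 + (-29 + 48) = 9946 + 19 = 9965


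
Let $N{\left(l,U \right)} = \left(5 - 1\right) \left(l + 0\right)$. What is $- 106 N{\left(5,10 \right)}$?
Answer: $-2120$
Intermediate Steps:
$N{\left(l,U \right)} = 4 l$
$- 106 N{\left(5,10 \right)} = - 106 \cdot 4 \cdot 5 = \left(-106\right) 20 = -2120$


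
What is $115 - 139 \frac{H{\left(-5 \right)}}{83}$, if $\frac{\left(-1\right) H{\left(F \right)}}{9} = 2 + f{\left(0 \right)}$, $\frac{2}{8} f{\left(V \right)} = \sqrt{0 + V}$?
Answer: $\frac{12047}{83} \approx 145.14$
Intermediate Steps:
$f{\left(V \right)} = 4 \sqrt{V}$ ($f{\left(V \right)} = 4 \sqrt{0 + V} = 4 \sqrt{V}$)
$H{\left(F \right)} = -18$ ($H{\left(F \right)} = - 9 \left(2 + 4 \sqrt{0}\right) = - 9 \left(2 + 4 \cdot 0\right) = - 9 \left(2 + 0\right) = \left(-9\right) 2 = -18$)
$115 - 139 \frac{H{\left(-5 \right)}}{83} = 115 - 139 \left(- \frac{18}{83}\right) = 115 - 139 \left(\left(-18\right) \frac{1}{83}\right) = 115 - - \frac{2502}{83} = 115 + \frac{2502}{83} = \frac{12047}{83}$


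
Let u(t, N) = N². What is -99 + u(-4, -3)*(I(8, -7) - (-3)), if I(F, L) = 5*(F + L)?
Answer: -27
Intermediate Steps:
I(F, L) = 5*F + 5*L
-99 + u(-4, -3)*(I(8, -7) - (-3)) = -99 + (-3)²*((5*8 + 5*(-7)) - (-3)) = -99 + 9*((40 - 35) - 1*(-3)) = -99 + 9*(5 + 3) = -99 + 9*8 = -99 + 72 = -27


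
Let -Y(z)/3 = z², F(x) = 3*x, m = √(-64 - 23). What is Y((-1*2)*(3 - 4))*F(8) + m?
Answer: -288 + I*√87 ≈ -288.0 + 9.3274*I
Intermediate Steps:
m = I*√87 (m = √(-87) = I*√87 ≈ 9.3274*I)
Y(z) = -3*z²
Y((-1*2)*(3 - 4))*F(8) + m = (-3*4*(3 - 4)²)*(3*8) + I*√87 = -3*(-2*(-1))²*24 + I*√87 = -3*2²*24 + I*√87 = -3*4*24 + I*√87 = -12*24 + I*√87 = -288 + I*√87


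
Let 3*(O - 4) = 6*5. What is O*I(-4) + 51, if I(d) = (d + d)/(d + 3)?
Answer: 163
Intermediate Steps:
I(d) = 2*d/(3 + d) (I(d) = (2*d)/(3 + d) = 2*d/(3 + d))
O = 14 (O = 4 + (6*5)/3 = 4 + (⅓)*30 = 4 + 10 = 14)
O*I(-4) + 51 = 14*(2*(-4)/(3 - 4)) + 51 = 14*(2*(-4)/(-1)) + 51 = 14*(2*(-4)*(-1)) + 51 = 14*8 + 51 = 112 + 51 = 163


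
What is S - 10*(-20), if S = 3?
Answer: 203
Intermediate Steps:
S - 10*(-20) = 3 - 10*(-20) = 3 + 200 = 203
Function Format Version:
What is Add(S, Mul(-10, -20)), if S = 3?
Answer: 203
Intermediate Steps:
Add(S, Mul(-10, -20)) = Add(3, Mul(-10, -20)) = Add(3, 200) = 203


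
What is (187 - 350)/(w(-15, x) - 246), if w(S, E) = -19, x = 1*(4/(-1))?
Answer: 163/265 ≈ 0.61509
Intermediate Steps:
x = -4 (x = 1*(4*(-1)) = 1*(-4) = -4)
(187 - 350)/(w(-15, x) - 246) = (187 - 350)/(-19 - 246) = -163/(-265) = -163*(-1/265) = 163/265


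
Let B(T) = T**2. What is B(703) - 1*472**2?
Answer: 271425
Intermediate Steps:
B(703) - 1*472**2 = 703**2 - 1*472**2 = 494209 - 1*222784 = 494209 - 222784 = 271425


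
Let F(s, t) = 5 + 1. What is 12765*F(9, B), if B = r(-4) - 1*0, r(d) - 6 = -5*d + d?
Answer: 76590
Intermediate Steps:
r(d) = 6 - 4*d (r(d) = 6 + (-5*d + d) = 6 - 4*d)
B = 22 (B = (6 - 4*(-4)) - 1*0 = (6 + 16) + 0 = 22 + 0 = 22)
F(s, t) = 6
12765*F(9, B) = 12765*6 = 76590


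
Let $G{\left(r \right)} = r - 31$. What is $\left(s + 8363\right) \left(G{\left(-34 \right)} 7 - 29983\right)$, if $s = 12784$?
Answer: $-643672386$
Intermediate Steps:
$G{\left(r \right)} = -31 + r$
$\left(s + 8363\right) \left(G{\left(-34 \right)} 7 - 29983\right) = \left(12784 + 8363\right) \left(\left(-31 - 34\right) 7 - 29983\right) = 21147 \left(\left(-65\right) 7 - 29983\right) = 21147 \left(-455 - 29983\right) = 21147 \left(-30438\right) = -643672386$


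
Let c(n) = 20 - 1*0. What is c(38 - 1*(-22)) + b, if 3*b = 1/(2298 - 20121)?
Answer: 1069379/53469 ≈ 20.000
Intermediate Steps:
b = -1/53469 (b = 1/(3*(2298 - 20121)) = (⅓)/(-17823) = (⅓)*(-1/17823) = -1/53469 ≈ -1.8702e-5)
c(n) = 20 (c(n) = 20 + 0 = 20)
c(38 - 1*(-22)) + b = 20 - 1/53469 = 1069379/53469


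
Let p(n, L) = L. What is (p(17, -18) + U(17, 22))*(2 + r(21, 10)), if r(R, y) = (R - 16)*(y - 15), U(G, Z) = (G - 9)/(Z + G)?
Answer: 15962/39 ≈ 409.28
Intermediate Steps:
U(G, Z) = (-9 + G)/(G + Z)
r(R, y) = (-16 + R)*(-15 + y)
(p(17, -18) + U(17, 22))*(2 + r(21, 10)) = (-18 + (-9 + 17)/(17 + 22))*(2 + (240 - 16*10 - 15*21 + 21*10)) = (-18 + 8/39)*(2 + (240 - 160 - 315 + 210)) = (-18 + (1/39)*8)*(2 - 25) = (-18 + 8/39)*(-23) = -694/39*(-23) = 15962/39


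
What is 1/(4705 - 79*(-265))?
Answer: 1/25640 ≈ 3.9002e-5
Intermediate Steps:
1/(4705 - 79*(-265)) = 1/(4705 + 20935) = 1/25640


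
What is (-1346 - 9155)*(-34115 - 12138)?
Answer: 485702753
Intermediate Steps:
(-1346 - 9155)*(-34115 - 12138) = -10501*(-46253) = 485702753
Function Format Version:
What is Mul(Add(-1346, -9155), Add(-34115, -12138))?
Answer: 485702753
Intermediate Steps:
Mul(Add(-1346, -9155), Add(-34115, -12138)) = Mul(-10501, -46253) = 485702753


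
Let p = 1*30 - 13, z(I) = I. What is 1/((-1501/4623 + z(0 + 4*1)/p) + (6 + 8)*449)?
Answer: 78591/494016001 ≈ 0.00015909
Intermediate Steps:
p = 17 (p = 30 - 13 = 17)
1/((-1501/4623 + z(0 + 4*1)/p) + (6 + 8)*449) = 1/((-1501/4623 + (0 + 4*1)/17) + (6 + 8)*449) = 1/((-1501*1/4623 + (0 + 4)*(1/17)) + 14*449) = 1/((-1501/4623 + 4*(1/17)) + 6286) = 1/((-1501/4623 + 4/17) + 6286) = 1/(-7025/78591 + 6286) = 1/(494016001/78591) = 78591/494016001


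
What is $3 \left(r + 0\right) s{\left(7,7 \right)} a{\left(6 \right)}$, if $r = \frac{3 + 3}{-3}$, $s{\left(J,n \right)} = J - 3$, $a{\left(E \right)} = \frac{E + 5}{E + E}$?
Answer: $-22$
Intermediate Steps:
$a{\left(E \right)} = \frac{5 + E}{2 E}$
$s{\left(J,n \right)} = -3 + J$ ($s{\left(J,n \right)} = J - 3 = -3 + J$)
$r = -2$ ($r = \left(- \frac{1}{3}\right) 6 = -2$)
$3 \left(r + 0\right) s{\left(7,7 \right)} a{\left(6 \right)} = 3 \left(-2 + 0\right) \left(-3 + 7\right) \frac{5 + 6}{2 \cdot 6} = 3 \left(-2\right) 4 \cdot \frac{1}{2} \cdot \frac{1}{6} \cdot 11 = \left(-6\right) 4 \cdot \frac{11}{12} = \left(-24\right) \frac{11}{12} = -22$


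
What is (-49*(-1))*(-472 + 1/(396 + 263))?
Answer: -15241303/659 ≈ -23128.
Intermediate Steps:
(-49*(-1))*(-472 + 1/(396 + 263)) = 49*(-472 + 1/659) = 49*(-311047/659) = -15241303/659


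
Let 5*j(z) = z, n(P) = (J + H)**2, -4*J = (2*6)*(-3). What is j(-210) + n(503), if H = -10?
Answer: -41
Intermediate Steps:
J = 9 (J = -2*6*(-3)/4 = -3*(-3) = -1/4*(-36) = 9)
n(P) = 1 (n(P) = (9 - 10)**2 = (-1)**2 = 1)
j(z) = z/5
j(-210) + n(503) = (1/5)*(-210) + 1 = -42 + 1 = -41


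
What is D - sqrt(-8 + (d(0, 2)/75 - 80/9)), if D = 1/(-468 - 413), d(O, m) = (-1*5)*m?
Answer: -1/881 - I*sqrt(3830)/15 ≈ -0.0011351 - 4.1258*I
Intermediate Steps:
d(O, m) = -5*m
D = -1/881 (D = 1/(-881) = -1/881 ≈ -0.0011351)
D - sqrt(-8 + (d(0, 2)/75 - 80/9)) = -1/881 - sqrt(-8 + (-5*2/75 - 80/9)) = -1/881 - sqrt(-8 + (-10*1/75 - 80*1/9)) = -1/881 - sqrt(-8 + (-2/15 - 80/9)) = -1/881 - sqrt(-8 - 406/45) = -1/881 - sqrt(-766/45) = -1/881 - I*sqrt(3830)/15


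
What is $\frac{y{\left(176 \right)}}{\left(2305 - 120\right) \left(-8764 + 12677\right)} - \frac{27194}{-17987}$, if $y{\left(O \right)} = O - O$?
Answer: $\frac{27194}{17987} \approx 1.5119$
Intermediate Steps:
$y{\left(O \right)} = 0$
$\frac{y{\left(176 \right)}}{\left(2305 - 120\right) \left(-8764 + 12677\right)} - \frac{27194}{-17987} = \frac{0}{\left(2305 - 120\right) \left(-8764 + 12677\right)} - \frac{27194}{-17987} = \frac{0}{2185 \cdot 3913} - - \frac{27194}{17987} = \frac{0}{8549905} + \frac{27194}{17987} = 0 \cdot \frac{1}{8549905} + \frac{27194}{17987} = 0 + \frac{27194}{17987} = \frac{27194}{17987}$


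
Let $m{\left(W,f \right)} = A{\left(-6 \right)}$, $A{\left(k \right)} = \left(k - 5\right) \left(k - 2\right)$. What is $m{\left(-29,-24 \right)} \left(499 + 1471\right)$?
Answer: $173360$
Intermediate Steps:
$A{\left(k \right)} = \left(-5 + k\right) \left(-2 + k\right)$
$m{\left(W,f \right)} = 88$ ($m{\left(W,f \right)} = 10 + \left(-6\right)^{2} - -42 = 10 + 36 + 42 = 88$)
$m{\left(-29,-24 \right)} \left(499 + 1471\right) = 88 \left(499 + 1471\right) = 88 \cdot 1970 = 173360$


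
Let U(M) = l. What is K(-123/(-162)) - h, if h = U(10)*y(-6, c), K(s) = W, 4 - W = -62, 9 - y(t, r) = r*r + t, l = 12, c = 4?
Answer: 78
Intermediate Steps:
U(M) = 12
y(t, r) = 9 - t - r² (y(t, r) = 9 - (r*r + t) = 9 - (r² + t) = 9 - (t + r²) = 9 + (-t - r²) = 9 - t - r²)
W = 66 (W = 4 - 1*(-62) = 4 + 62 = 66)
K(s) = 66
h = -12 (h = 12*(9 - 1*(-6) - 1*4²) = 12*(9 + 6 - 1*16) = 12*(9 + 6 - 16) = 12*(-1) = -12)
K(-123/(-162)) - h = 66 - 1*(-12) = 66 + 12 = 78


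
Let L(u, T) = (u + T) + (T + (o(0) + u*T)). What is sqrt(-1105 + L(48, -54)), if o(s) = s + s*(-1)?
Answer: 17*I*sqrt(13) ≈ 61.294*I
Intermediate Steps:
o(s) = 0 (o(s) = s - s = 0)
L(u, T) = u + 2*T + T*u (L(u, T) = (u + T) + (T + (0 + u*T)) = (T + u) + (T + (0 + T*u)) = (T + u) + (T + T*u) = u + 2*T + T*u)
sqrt(-1105 + L(48, -54)) = sqrt(-1105 + (48 + 2*(-54) - 54*48)) = sqrt(-1105 + (48 - 108 - 2592)) = sqrt(-1105 - 2652) = sqrt(-3757) = 17*I*sqrt(13)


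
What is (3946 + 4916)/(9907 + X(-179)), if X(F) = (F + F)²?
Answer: 8862/138071 ≈ 0.064184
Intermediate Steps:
X(F) = 4*F² (X(F) = (2*F)² = 4*F²)
(3946 + 4916)/(9907 + X(-179)) = (3946 + 4916)/(9907 + 4*(-179)²) = 8862/(9907 + 4*32041) = 8862/(9907 + 128164) = 8862/138071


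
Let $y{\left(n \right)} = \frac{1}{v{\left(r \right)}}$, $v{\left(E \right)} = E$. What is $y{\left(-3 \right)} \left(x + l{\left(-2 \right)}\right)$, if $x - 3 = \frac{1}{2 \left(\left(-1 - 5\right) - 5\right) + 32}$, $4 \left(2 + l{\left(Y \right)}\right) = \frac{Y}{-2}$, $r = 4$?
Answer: $\frac{27}{80} \approx 0.3375$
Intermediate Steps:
$l{\left(Y \right)} = -2 - \frac{Y}{8}$ ($l{\left(Y \right)} = -2 + \frac{Y \frac{1}{-2}}{4} = -2 + \frac{Y \left(- \frac{1}{2}\right)}{4} = -2 + \frac{\left(- \frac{1}{2}\right) Y}{4} = -2 - \frac{Y}{8}$)
$y{\left(n \right)} = \frac{1}{4}$
$x = \frac{31}{10}$ ($x = 3 + \frac{1}{2 \left(\left(-1 - 5\right) - 5\right) + 32} = 3 + \frac{1}{2 \left(-6 - 5\right) + 32} = 3 + \frac{1}{2 \left(-11\right) + 32} = 3 + \frac{1}{-22 + 32} = 3 + \frac{1}{10} = \frac{31}{10} \approx 3.1$)
$y{\left(-3 \right)} \left(x + l{\left(-2 \right)}\right) = \frac{\frac{31}{10} - \frac{7}{4}}{4} = \frac{1}{4} \cdot \frac{27}{20} = \frac{27}{80}$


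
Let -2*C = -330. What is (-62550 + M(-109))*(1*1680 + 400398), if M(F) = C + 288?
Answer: -24967837566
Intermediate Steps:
C = 165 (C = -½*(-330) = 165)
M(F) = 453 (M(F) = 165 + 288 = 453)
(-62550 + M(-109))*(1*1680 + 400398) = (-62550 + 453)*(1*1680 + 400398) = -62097*(1680 + 400398) = -62097*402078 = -24967837566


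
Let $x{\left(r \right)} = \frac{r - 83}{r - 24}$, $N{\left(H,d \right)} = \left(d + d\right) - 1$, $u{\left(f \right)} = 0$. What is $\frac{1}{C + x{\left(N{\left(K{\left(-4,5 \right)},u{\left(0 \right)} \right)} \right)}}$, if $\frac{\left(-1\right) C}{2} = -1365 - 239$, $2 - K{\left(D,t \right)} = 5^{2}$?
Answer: $\frac{25}{80284} \approx 0.00031139$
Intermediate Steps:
$K{\left(D,t \right)} = -23$ ($K{\left(D,t \right)} = 2 - 5^{2} = 2 - 25 = -23$)
$N{\left(H,d \right)} = -1 + 2 d$ ($N{\left(H,d \right)} = 2 d - 1 = -1 + 2 d$)
$x{\left(r \right)} = \frac{-83 + r}{-24 + r}$
$C = 3208$ ($C = - 2 \left(-1365 - 239\right) = \left(-2\right) \left(-1604\right) = 3208$)
$\frac{1}{C + x{\left(N{\left(K{\left(-4,5 \right)},u{\left(0 \right)} \right)} \right)}} = \frac{1}{3208 + \frac{-83 + \left(-1 + 2 \cdot 0\right)}{-24 + \left(-1 + 2 \cdot 0\right)}} = \frac{1}{3208 + \frac{-83 + \left(-1 + 0\right)}{-24 + \left(-1 + 0\right)}} = \frac{1}{3208 + \frac{-83 - 1}{-24 - 1}} = \frac{1}{3208 + \frac{1}{-25} \left(-84\right)} = \frac{1}{3208 - - \frac{84}{25}} = \frac{1}{3208 + \frac{84}{25}} = \frac{1}{\frac{80284}{25}} = \frac{25}{80284}$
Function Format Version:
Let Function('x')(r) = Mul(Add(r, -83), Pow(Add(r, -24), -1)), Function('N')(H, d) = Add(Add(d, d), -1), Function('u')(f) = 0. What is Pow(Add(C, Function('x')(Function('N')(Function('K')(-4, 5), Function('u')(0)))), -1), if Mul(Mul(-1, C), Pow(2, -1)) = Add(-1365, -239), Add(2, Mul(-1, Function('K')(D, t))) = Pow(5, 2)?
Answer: Rational(25, 80284) ≈ 0.00031139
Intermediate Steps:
Function('K')(D, t) = -23 (Function('K')(D, t) = Add(2, Mul(-1, Pow(5, 2))) = Add(2, Mul(-1, 25)) = Add(2, -25) = -23)
Function('N')(H, d) = Add(-1, Mul(2, d)) (Function('N')(H, d) = Add(Mul(2, d), -1) = Add(-1, Mul(2, d)))
Function('x')(r) = Mul(Pow(Add(-24, r), -1), Add(-83, r)) (Function('x')(r) = Mul(Add(-83, r), Pow(Add(-24, r), -1)) = Mul(Pow(Add(-24, r), -1), Add(-83, r)))
C = 3208 (C = Mul(-2, Add(-1365, -239)) = Mul(-2, -1604) = 3208)
Pow(Add(C, Function('x')(Function('N')(Function('K')(-4, 5), Function('u')(0)))), -1) = Pow(Add(3208, Mul(Pow(Add(-24, Add(-1, Mul(2, 0))), -1), Add(-83, Add(-1, Mul(2, 0))))), -1) = Pow(Add(3208, Mul(Pow(Add(-24, Add(-1, 0)), -1), Add(-83, Add(-1, 0)))), -1) = Pow(Add(3208, Mul(Pow(Add(-24, -1), -1), Add(-83, -1))), -1) = Pow(Add(3208, Mul(Pow(-25, -1), -84)), -1) = Pow(Add(3208, Mul(Rational(-1, 25), -84)), -1) = Pow(Add(3208, Rational(84, 25)), -1) = Pow(Rational(80284, 25), -1) = Rational(25, 80284)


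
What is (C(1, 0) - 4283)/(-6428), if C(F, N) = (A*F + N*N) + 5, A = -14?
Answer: 1073/1607 ≈ 0.66770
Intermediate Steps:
C(F, N) = 5 + N² - 14*F (C(F, N) = (-14*F + N*N) + 5 = (-14*F + N²) + 5 = (N² - 14*F) + 5 = 5 + N² - 14*F)
(C(1, 0) - 4283)/(-6428) = ((5 + 0² - 14*1) - 4283)/(-6428) = ((5 + 0 - 14) - 4283)*(-1/6428) = (-9 - 4283)*(-1/6428) = -4292*(-1/6428) = 1073/1607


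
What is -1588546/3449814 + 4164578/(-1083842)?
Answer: -4022188090556/934763326347 ≈ -4.3029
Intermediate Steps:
-1588546/3449814 + 4164578/(-1083842) = -1588546*1/3449814 + 4164578*(-1/1083842) = -794273/1724907 - 2082289/541921 = -4022188090556/934763326347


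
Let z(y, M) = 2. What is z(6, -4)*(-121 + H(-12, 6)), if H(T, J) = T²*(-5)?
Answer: -1682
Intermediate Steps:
H(T, J) = -5*T²
z(6, -4)*(-121 + H(-12, 6)) = 2*(-121 - 5*(-12)²) = 2*(-121 - 5*144) = 2*(-121 - 720) = 2*(-841) = -1682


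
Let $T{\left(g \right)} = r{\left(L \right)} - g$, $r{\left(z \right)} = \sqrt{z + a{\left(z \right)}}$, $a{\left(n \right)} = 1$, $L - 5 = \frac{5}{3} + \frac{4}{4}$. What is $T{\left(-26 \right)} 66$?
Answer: $1716 + 22 \sqrt{78} \approx 1910.3$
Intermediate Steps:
$L = \frac{23}{3}$ ($L = 5 + \left(\frac{5}{3} + \frac{4}{4}\right) = 5 + \left(5 \cdot \frac{1}{3} + 4 \cdot \frac{1}{4}\right) = 5 + \left(\frac{5}{3} + 1\right) = 5 + \frac{8}{3} = \frac{23}{3} \approx 7.6667$)
$r{\left(z \right)} = \sqrt{1 + z}$ ($r{\left(z \right)} = \sqrt{z + 1} = \sqrt{1 + z}$)
$T{\left(g \right)} = - g + \frac{\sqrt{78}}{3}$ ($T{\left(g \right)} = \sqrt{1 + \frac{23}{3}} - g = \sqrt{\frac{26}{3}} - g = \frac{\sqrt{78}}{3} - g = - g + \frac{\sqrt{78}}{3}$)
$T{\left(-26 \right)} 66 = \left(\left(-1\right) \left(-26\right) + \frac{\sqrt{78}}{3}\right) 66 = \left(26 + \frac{\sqrt{78}}{3}\right) 66 = 1716 + 22 \sqrt{78}$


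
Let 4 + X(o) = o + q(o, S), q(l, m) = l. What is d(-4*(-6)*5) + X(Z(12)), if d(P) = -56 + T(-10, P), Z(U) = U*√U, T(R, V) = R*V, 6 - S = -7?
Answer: -1260 + 48*√3 ≈ -1176.9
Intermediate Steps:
S = 13 (S = 6 - 1*(-7) = 6 + 7 = 13)
Z(U) = U^(3/2)
X(o) = -4 + 2*o (X(o) = -4 + (o + o) = -4 + 2*o)
d(P) = -56 - 10*P
d(-4*(-6)*5) + X(Z(12)) = (-56 - 10*(-4*(-6))*5) + (-4 + 2*12^(3/2)) = (-56 - 240*5) + (-4 + 2*(24*√3)) = (-56 - 10*120) + (-4 + 48*√3) = (-56 - 1200) + (-4 + 48*√3) = -1256 + (-4 + 48*√3) = -1260 + 48*√3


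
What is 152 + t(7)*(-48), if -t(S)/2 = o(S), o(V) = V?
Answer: 824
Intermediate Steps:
t(S) = -2*S
152 + t(7)*(-48) = 152 - 2*7*(-48) = 152 - 14*(-48) = 152 + 672 = 824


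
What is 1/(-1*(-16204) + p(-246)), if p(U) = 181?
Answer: 1/16385 ≈ 6.1031e-5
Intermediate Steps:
1/(-1*(-16204) + p(-246)) = 1/(-1*(-16204) + 181) = 1/(16204 + 181) = 1/16385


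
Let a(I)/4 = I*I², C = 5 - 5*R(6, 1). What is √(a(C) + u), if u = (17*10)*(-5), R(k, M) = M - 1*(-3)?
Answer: 5*I*√574 ≈ 119.79*I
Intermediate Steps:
R(k, M) = 3 + M (R(k, M) = M + 3 = 3 + M)
C = -15 (C = 5 - 5*(3 + 1) = 5 - 5*4 = 5 - 20 = -15)
a(I) = 4*I³ (a(I) = 4*(I*I²) = 4*I³)
u = -850 (u = 170*(-5) = -850)
√(a(C) + u) = √(4*(-15)³ - 850) = √(4*(-3375) - 850) = √(-13500 - 850) = √(-14350) = 5*I*√574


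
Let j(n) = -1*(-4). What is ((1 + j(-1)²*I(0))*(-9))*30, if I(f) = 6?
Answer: -26190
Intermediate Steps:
j(n) = 4
((1 + j(-1)²*I(0))*(-9))*30 = ((1 + 4²*6)*(-9))*30 = ((1 + 16*6)*(-9))*30 = ((1 + 96)*(-9))*30 = (97*(-9))*30 = -873*30 = -26190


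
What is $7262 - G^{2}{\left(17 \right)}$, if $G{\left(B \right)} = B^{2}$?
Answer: $-76259$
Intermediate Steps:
$7262 - G^{2}{\left(17 \right)} = 7262 - \left(17^{2}\right)^{2} = 7262 - 289^{2} = 7262 - 83521 = -76259$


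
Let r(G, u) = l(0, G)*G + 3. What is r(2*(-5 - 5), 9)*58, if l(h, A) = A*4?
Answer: 92974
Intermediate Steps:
l(h, A) = 4*A
r(G, u) = 3 + 4*G² (r(G, u) = (4*G)*G + 3 = 4*G² + 3 = 3 + 4*G²)
r(2*(-5 - 5), 9)*58 = (3 + 4*(2*(-5 - 5))²)*58 = (3 + 4*(2*(-10))²)*58 = (3 + 4*(-20)²)*58 = (3 + 4*400)*58 = (3 + 1600)*58 = 1603*58 = 92974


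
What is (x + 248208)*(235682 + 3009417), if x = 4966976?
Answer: 16923788383216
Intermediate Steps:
(x + 248208)*(235682 + 3009417) = (4966976 + 248208)*(235682 + 3009417) = 5215184*3245099 = 16923788383216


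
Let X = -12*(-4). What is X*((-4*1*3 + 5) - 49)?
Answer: -2688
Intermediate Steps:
X = 48
X*((-4*1*3 + 5) - 49) = 48*((-4*1*3 + 5) - 49) = 48*((-4*3 + 5) - 49) = 48*((-12 + 5) - 49) = 48*(-7 - 49) = 48*(-56) = -2688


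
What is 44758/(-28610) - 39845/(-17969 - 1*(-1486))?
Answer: 201109668/235789315 ≈ 0.85292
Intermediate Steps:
44758/(-28610) - 39845/(-17969 - 1*(-1486)) = 44758*(-1/28610) - 39845/(-17969 + 1486) = -22379/14305 - 39845/(-16483) = -22379/14305 - 39845*(-1/16483) = -22379/14305 + 39845/16483 = 201109668/235789315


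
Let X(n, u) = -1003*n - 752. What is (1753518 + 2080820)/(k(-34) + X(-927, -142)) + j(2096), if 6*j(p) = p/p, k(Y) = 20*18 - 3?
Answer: 11967707/2788158 ≈ 4.2923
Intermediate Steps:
k(Y) = 357 (k(Y) = 360 - 3 = 357)
X(n, u) = -752 - 1003*n
j(p) = ⅙ (j(p) = (p/p)/6 = (⅙)*1 = ⅙)
(1753518 + 2080820)/(k(-34) + X(-927, -142)) + j(2096) = (1753518 + 2080820)/(357 + (-752 - 1003*(-927))) + ⅙ = 3834338/(357 + (-752 + 929781)) + ⅙ = 3834338/(357 + 929029) + ⅙ = 3834338/929386 + ⅙ = 3834338*(1/929386) + ⅙ = 1917169/464693 + ⅙ = 11967707/2788158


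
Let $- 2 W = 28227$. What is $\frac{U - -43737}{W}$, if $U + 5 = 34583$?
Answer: $- \frac{52210}{9409} \approx -5.5489$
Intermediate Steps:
$U = 34578$ ($U = -5 + 34583 = 34578$)
$W = - \frac{28227}{2}$ ($W = \left(- \frac{1}{2}\right) 28227 = - \frac{28227}{2} \approx -14114.0$)
$\frac{U - -43737}{W} = \frac{34578 - -43737}{- \frac{28227}{2}} = \left(34578 + 43737\right) \left(- \frac{2}{28227}\right) = 78315 \left(- \frac{2}{28227}\right) = - \frac{52210}{9409}$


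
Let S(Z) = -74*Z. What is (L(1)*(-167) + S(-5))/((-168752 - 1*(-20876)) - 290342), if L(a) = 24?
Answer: 1819/219109 ≈ 0.0083018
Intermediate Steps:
(L(1)*(-167) + S(-5))/((-168752 - 1*(-20876)) - 290342) = (24*(-167) - 74*(-5))/((-168752 - 1*(-20876)) - 290342) = (-4008 + 370)/((-168752 + 20876) - 290342) = -3638/(-147876 - 290342) = -3638/(-438218) = -3638*(-1/438218) = 1819/219109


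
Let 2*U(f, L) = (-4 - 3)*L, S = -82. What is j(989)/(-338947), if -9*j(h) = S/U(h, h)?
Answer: 4/515091969 ≈ 7.7656e-9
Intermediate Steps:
U(f, L) = -7*L/2 (U(f, L) = ((-4 - 3)*L)/2 = (-7*L)/2 = -7*L/2)
j(h) = -164/(63*h) (j(h) = -(-82)/(9*((-7*h/2))) = -(-82)*(-2/(7*h))/9 = -164/(63*h))
j(989)/(-338947) = -164/63/989/(-338947) = -164/63*1/989*(-1/338947) = -164/62307*(-1/338947) = 4/515091969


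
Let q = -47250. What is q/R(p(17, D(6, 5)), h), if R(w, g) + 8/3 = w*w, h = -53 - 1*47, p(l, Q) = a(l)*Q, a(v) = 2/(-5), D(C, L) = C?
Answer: -1771875/116 ≈ -15275.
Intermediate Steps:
a(v) = -2/5 (a(v) = 2*(-1/5) = -2/5)
p(l, Q) = -2*Q/5
h = -100 (h = -53 - 47 = -100)
R(w, g) = -8/3 + w**2 (R(w, g) = -8/3 + w*w = -8/3 + w**2)
q/R(p(17, D(6, 5)), h) = -47250/(-8/3 + (-2/5*6)**2) = -47250/(-8/3 + (-12/5)**2) = -47250/(-8/3 + 144/25) = -47250/232/75 = -47250*75/232 = -1771875/116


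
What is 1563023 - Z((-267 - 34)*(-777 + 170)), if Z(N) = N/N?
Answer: 1563022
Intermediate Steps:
Z(N) = 1
1563023 - Z((-267 - 34)*(-777 + 170)) = 1563023 - 1*1 = 1563023 - 1 = 1563022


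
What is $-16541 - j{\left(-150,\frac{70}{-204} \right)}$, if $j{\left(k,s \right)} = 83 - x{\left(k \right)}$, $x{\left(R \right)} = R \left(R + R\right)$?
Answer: $28376$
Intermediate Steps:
$x{\left(R \right)} = 2 R^{2}$ ($x{\left(R \right)} = R 2 R = 2 R^{2}$)
$j{\left(k,s \right)} = 83 - 2 k^{2}$
$-16541 - j{\left(-150,\frac{70}{-204} \right)} = -16541 - \left(83 - 2 \left(-150\right)^{2}\right) = -16541 - \left(83 - 45000\right) = -16541 - -44917 = -16541 + 44917 = 28376$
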